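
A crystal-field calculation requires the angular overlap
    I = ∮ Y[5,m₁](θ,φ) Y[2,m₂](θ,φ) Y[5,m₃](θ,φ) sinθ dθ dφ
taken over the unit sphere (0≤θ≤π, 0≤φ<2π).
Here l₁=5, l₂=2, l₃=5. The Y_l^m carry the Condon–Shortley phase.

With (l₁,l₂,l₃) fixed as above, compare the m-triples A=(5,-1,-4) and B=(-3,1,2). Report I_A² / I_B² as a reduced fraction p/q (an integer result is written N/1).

l's match ⇒ only the (l;m) 3-j factors differ between A and B.
A: triangle coeff Δ(5,2,5) = 1/38610; Σ_t [0,0]: t=0:+1/80640 = 1/80640; (3j)²=9/286 [(5 2 5; 5 -1 -4)], sign=-1
B: triangle coeff Δ(5,2,5) = 1/38610; Σ_t [1,2]: t=1:−1/10080 t=2:+1/2880 = 1/4032; (3j)²=10/429 [(5 2 5; -3 1 2)], sign=-1
I_A²/I_B² = (9/286)/(10/429) = 27/20

27/20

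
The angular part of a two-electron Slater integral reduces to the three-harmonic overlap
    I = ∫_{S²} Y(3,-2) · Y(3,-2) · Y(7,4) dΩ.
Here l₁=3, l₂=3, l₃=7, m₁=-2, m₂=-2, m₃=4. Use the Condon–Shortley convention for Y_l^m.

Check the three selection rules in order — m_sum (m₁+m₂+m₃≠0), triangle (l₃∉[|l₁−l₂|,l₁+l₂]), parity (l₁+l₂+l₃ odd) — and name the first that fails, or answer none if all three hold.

m₁+m₂+m₃ = -2 − 2 + 4 = 0  ✓
triangle: |3−3|=0 ≤ l₃=7 ≤ 3+3=6  ✗
parity: l₁+l₂+l₃ = 13 is odd

triangle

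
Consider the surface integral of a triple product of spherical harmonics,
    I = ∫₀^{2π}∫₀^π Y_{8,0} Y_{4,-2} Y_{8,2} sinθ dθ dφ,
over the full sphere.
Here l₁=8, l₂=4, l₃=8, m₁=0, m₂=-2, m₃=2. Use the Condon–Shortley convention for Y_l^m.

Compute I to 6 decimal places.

Checks pass: Σm=0; 20 even; l₃=8∈[4,12].
(2·8+1)(2·4+1)(2·8+1) = 2601
Δ: 4! 12! 4! / 21! → 1/185175900
sum: t=0:+1/557383680 t=1:−1/21772800 t=2:+1/8294400 t=3:−1/21772800 t=4:+1/557383680 = 1/30965760
3j²(8 4 8; 0 0 0) = Δ·Π!·Σ² = 36/4199  (sign +1)
sum: t=0:+1/92897280 t=1:−1/21772800 t=2:+1/49766400 = -1/66355200
3j²(8 4 8; 0 -2 2) = Δ·Π!·Σ² = 63/8398  (sign -1)
combine: 4πI² = 2601·36/4199·63/8398 = 10206/61009
take √, sign -1: I = -0.11537877

-0.115379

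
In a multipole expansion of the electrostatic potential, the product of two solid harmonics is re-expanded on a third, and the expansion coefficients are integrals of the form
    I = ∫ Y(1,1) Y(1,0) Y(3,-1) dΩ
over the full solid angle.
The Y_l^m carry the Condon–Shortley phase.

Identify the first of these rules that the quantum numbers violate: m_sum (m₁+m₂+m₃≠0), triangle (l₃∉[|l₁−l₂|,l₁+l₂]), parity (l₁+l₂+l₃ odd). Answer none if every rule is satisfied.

m₁+m₂+m₃ = 1 + 0 − 1 = 0  ✓
triangle: |1−1|=0 ≤ l₃=3 ≤ 1+1=2  ✗
parity: l₁+l₂+l₃ = 5 is odd

triangle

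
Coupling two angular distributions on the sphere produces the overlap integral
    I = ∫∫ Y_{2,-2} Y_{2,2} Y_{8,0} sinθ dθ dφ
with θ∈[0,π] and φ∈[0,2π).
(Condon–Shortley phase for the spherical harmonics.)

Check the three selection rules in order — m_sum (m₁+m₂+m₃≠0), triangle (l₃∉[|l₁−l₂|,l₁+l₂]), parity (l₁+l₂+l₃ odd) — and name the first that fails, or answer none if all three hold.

m₁+m₂+m₃ = -2 + 2 + 0 = 0  ✓
triangle: |2−2|=0 ≤ l₃=8 ≤ 2+2=4  ✗
parity: l₁+l₂+l₃ = 12 is even

triangle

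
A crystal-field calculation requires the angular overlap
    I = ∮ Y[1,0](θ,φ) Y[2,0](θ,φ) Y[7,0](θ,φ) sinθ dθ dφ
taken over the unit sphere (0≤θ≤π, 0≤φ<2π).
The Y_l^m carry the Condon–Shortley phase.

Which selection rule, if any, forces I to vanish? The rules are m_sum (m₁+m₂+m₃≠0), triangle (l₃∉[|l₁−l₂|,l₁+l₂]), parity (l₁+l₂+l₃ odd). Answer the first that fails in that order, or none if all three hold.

azimuthal sum: 0 + 0 + 0 = 0  ✓
1 ≤ 7 ≤ 3 (triangle on l)  ✗
L = 1 + 2 + 7 = 10 (even)

triangle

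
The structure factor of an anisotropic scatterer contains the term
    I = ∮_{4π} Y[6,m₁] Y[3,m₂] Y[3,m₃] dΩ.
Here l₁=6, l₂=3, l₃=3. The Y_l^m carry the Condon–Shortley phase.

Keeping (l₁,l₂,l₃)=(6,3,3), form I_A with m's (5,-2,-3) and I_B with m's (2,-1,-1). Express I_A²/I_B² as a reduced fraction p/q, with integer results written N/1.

Shared (l₁,l₂,l₃)=(6,3,3): N and (l;000)² cancel in I_A²/I_B².
A: Δ = 6!·6!·0!/13! = 1/12012; Racah Σ t=1..1: t=1:−1/86400 = -1/86400; ⇒ 3j(6 3 3; 5 -2 -3)² = 1/26, sgn -1
B: Δ = 6!·6!·0!/13! = 1/12012; Racah Σ t=2..2: t=2:+1/2304 = 1/2304; ⇒ 3j(6 3 3; 2 -1 -1)² = 5/143, sgn +1
I_A²/I_B² = (1/26)/(5/143) = 11/10

11/10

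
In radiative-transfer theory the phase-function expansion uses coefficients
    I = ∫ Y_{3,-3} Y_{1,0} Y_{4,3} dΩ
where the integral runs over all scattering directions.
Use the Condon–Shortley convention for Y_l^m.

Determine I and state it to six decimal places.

-0.162868

Checks pass: Σm=0; 8 even; l₃=4∈[2,4].
(2·3+1)(2·1+1)(2·4+1) = 189
Δ: 0! 6! 2! / 9! → 1/252
sum: t=0:+1/36 = 1/36
3j²(3 1 4; 0 0 0) = Δ·Π!·Σ² = 4/63  (sign +1)
sum: t=0:+1/720 = 1/720
3j²(3 1 4; -3 0 3) = Δ·Π!·Σ² = 1/36  (sign -1)
combine: 4πI² = 189·4/63·1/36 = 1/3
take √, sign -1: I = -0.16286750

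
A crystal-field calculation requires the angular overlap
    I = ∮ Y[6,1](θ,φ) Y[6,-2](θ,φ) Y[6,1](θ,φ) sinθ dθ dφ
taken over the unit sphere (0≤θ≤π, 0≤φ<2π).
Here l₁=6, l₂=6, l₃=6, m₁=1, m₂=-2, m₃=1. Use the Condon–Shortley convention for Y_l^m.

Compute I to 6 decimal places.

0.117335

Checks pass: Σm=0; 18 even; l₃=6∈[0,12].
(2·6+1)(2·6+1)(2·6+1) = 2197
Δ: 6! 6! 6! / 19! → 1/325909584
sum: t=0:+1/373248000 t=1:−1/1728000 t=2:+1/110592 t=3:−1/46656 t=4:+1/110592 t=5:−1/1728000 t=6:+1/373248000 = -7/1555200
3j²(6 6 6; 0 0 0) = Δ·Π!·Σ² = 400/46189  (sign -1)
sum: t=0:+1/4147200 t=1:−1/207360 t=2:+1/82944 t=3:−1/207360 t=4:+1/4147200 = 1/345600
3j²(6 6 6; 1 -2 1) = Δ·Π!·Σ² = 420/46189  (sign -1)
combine: 4πI² = 2197·400/46189·420/46189 = 2184000/12623809
take √, sign +1: I = 0.11733462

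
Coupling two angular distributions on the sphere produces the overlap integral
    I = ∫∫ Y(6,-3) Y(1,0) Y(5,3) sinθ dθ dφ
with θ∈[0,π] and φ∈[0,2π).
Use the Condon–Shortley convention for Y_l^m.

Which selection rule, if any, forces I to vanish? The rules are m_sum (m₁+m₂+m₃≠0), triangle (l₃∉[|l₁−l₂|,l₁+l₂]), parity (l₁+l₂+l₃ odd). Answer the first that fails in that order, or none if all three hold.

none

azimuthal sum: -3 + 0 + 3 = 0  ✓
5 ≤ 5 ≤ 7 (triangle on l)  ✓
L = 6 + 1 + 5 = 12 (even)  ✓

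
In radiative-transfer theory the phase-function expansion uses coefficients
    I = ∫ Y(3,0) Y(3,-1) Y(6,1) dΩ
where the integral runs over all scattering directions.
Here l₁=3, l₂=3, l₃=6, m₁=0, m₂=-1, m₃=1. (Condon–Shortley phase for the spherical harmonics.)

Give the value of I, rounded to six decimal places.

Checks pass: Σm=0; 12 even; l₃=6∈[0,6].
(2·3+1)(2·3+1)(2·6+1) = 637
Δ: 0! 6! 6! / 13! → 1/12012
sum: t=0:+1/1296 = 1/1296
3j²(3 3 6; 0 0 0) = Δ·Π!·Σ² = 100/3003  (sign +1)
sum: t=0:+1/1728 = 1/1728
3j²(3 3 6; 0 -1 1) = Δ·Π!·Σ² = 25/858  (sign -1)
combine: 4πI² = 637·100/3003·25/858 = 8750/14157
take √, sign -1: I = -0.22177545

-0.221775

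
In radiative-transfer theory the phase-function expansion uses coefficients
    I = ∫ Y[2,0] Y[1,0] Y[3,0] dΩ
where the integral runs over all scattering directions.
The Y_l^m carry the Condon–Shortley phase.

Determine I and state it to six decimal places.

Rules hold: Σm=0, L=6 even, 1≤3≤3.
N = 5·3·7 = 105
Δ = 0!·4!·2!/7! = 1/105
Racah Σ t=0..0: t=0:+1/4 = 1/4
⇒ 3j(2 1 3; 0 0 0)² = 3/35, sgn -1
(m-triple is (0,0,0) — same symbol as above.)
4πI² = N·(3j₀)²·(3jₘ)² = 27/35
I = +1·√(0.771429/4π) = 0.24776670

0.247767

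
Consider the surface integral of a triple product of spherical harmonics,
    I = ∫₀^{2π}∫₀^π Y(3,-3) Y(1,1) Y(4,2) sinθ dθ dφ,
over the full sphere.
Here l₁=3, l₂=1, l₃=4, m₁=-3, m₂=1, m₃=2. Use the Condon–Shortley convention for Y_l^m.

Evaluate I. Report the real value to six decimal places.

m-sum 0 ✓  L=8 even ✓  2≤4≤4 ✓
Π(2lᵢ+1) = 7×3×9 = 189
triangle coeff Δ(3,1,4) = 1/252
Σ_t [0,0]: t=0:+1/36 = 1/36
(3j)²=4/63 [(3 1 4; 0 0 0)], sign=+1
Σ_t [0,0]: t=0:+1/1440 = 1/1440
(3j)²=1/252 [(3 1 4; -3 1 2)], sign=+1
⇒ 4πI² = 1/21
I = (+1)√(1/21/(4π)) = 0.06155813

0.061558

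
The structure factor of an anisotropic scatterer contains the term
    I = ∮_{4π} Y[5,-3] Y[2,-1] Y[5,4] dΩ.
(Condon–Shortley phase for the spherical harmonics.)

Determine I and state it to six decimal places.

Rules hold: Σm=0, L=12 even, 3≤5≤7.
N = 11·5·11 = 605
Δ = 2!·8!·2!/13! = 1/38610
Racah Σ t=0..2: t=0:+1/2880 t=1:−1/576 t=2:+1/2880 = -1/960
⇒ 3j(5 2 5; 0 0 0)² = 10/429, sgn +1
Racah Σ t=0..1: t=0:+1/80640 t=1:−1/10080 = -1/11520
⇒ 3j(5 2 5; -3 -1 4)² = 49/1430, sgn +1
4πI² = N·(3j₀)²·(3jₘ)² = 245/507
I = +1·√(0.483235/4π) = 0.19609844

0.196098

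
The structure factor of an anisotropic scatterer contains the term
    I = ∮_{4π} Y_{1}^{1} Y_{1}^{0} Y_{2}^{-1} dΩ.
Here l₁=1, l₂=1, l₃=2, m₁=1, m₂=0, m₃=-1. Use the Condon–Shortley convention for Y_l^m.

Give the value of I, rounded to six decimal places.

-0.218510

Checks pass: Σm=0; 4 even; l₃=2∈[0,2].
(2·1+1)(2·1+1)(2·2+1) = 45
Δ: 0! 2! 2! / 5! → 1/30
sum: t=0:+1/1 = 1/1
3j²(1 1 2; 0 0 0) = Δ·Π!·Σ² = 2/15  (sign +1)
sum: t=0:+1/2 = 1/2
3j²(1 1 2; 1 0 -1) = Δ·Π!·Σ² = 1/10  (sign -1)
combine: 4πI² = 45·2/15·1/10 = 3/5
take √, sign -1: I = -0.21850969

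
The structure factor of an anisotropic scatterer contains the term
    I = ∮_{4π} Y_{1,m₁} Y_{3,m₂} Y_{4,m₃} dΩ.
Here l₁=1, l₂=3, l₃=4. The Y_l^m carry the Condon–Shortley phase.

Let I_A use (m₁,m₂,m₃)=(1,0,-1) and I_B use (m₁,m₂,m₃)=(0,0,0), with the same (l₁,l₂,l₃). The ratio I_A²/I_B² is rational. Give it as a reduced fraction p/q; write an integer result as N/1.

l's match ⇒ only the (l;m) 3-j factors differ between A and B.
A: triangle coeff Δ(1,3,4) = 1/252; Σ_t [0,0]: t=0:+1/72 = 1/72; (3j)²=5/126 [(1 3 4; 1 0 -1)], sign=-1
B: triangle coeff Δ(1,3,4) = 1/252; Σ_t [0,0]: t=0:+1/36 = 1/36; (3j)²=4/63 [(1 3 4; 0 0 0)], sign=+1
I_A²/I_B² = (5/126)/(4/63) = 5/8

5/8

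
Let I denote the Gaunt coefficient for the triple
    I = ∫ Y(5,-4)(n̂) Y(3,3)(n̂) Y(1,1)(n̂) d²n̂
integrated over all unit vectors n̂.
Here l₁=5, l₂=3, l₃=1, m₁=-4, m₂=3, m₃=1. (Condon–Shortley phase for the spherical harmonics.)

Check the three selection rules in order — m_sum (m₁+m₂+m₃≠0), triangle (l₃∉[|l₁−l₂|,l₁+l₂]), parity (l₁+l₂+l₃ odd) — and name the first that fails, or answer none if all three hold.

Σmᵢ = 0  ✓
l₃∈[|l₁−l₂|,l₁+l₂]=[2,8], have l₃=1  ✗
Σlᵢ = 9 ⇒ odd

triangle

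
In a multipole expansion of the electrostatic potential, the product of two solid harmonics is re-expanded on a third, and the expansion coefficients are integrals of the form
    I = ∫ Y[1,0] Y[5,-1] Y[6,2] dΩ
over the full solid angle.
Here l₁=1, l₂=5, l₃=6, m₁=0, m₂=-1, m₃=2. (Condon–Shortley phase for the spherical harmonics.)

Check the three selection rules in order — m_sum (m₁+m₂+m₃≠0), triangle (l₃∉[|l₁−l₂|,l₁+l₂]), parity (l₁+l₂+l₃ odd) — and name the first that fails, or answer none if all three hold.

m₁+m₂+m₃ = 0 − 1 + 2 = 1  ✗
triangle: |1−5|=4 ≤ l₃=6 ≤ 1+5=6
parity: l₁+l₂+l₃ = 12 is even

m_sum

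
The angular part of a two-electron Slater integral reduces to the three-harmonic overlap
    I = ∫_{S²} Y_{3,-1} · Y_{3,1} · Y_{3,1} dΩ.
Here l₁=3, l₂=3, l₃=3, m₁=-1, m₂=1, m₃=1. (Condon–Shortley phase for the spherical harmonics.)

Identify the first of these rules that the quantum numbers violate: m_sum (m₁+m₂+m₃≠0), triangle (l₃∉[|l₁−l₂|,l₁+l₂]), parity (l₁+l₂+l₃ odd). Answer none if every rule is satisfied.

azimuthal sum: -1 + 1 + 1 = 1  ✗
0 ≤ 3 ≤ 6 (triangle on l)
L = 3 + 3 + 3 = 9 (odd)

m_sum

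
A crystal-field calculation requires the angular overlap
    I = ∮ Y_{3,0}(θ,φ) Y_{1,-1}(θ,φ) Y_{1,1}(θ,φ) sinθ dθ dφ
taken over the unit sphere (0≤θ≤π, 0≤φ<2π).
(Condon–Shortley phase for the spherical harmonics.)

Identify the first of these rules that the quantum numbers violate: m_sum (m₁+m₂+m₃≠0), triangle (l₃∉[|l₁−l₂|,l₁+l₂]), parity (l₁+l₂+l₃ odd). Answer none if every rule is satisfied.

triangle

Σmᵢ = 0  ✓
l₃∈[|l₁−l₂|,l₁+l₂]=[2,4], have l₃=1  ✗
Σlᵢ = 5 ⇒ odd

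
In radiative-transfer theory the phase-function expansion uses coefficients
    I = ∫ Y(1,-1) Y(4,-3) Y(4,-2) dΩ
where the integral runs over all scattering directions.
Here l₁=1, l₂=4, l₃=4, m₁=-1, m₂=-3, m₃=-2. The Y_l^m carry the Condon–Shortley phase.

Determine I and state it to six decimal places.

0.000000

Σmᵢ = -6 ≠ 0, so the φ-integral vanishes; I = 0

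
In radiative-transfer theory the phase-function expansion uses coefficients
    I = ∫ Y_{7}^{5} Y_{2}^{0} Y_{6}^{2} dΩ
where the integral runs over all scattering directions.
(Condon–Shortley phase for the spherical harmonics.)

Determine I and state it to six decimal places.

5 + 0 + 2 = 7 ≠ 0: azimuthal integral kills it; I = 0

0.000000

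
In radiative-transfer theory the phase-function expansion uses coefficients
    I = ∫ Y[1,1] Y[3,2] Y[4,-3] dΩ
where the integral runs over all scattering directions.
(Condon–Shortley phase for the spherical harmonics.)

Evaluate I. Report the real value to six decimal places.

Checks pass: Σm=0; 8 even; l₃=4∈[2,4].
(2·1+1)(2·3+1)(2·4+1) = 189
Δ: 0! 2! 6! / 9! → 1/252
sum: t=0:+1/36 = 1/36
3j²(1 3 4; 0 0 0) = Δ·Π!·Σ² = 4/63  (sign +1)
sum: t=0:+1/240 = 1/240
3j²(1 3 4; 1 2 -3) = Δ·Π!·Σ² = 1/12  (sign -1)
combine: 4πI² = 189·4/63·1/12 = 1/1
take √, sign -1: I = -0.28209479

-0.282095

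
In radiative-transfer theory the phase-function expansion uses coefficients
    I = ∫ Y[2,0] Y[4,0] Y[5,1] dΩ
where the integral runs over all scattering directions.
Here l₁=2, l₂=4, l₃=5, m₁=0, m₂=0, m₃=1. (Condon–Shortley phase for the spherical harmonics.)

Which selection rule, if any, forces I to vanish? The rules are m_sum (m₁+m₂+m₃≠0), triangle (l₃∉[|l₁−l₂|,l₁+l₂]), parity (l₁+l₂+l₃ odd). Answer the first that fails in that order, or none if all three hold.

azimuthal sum: 0 + 0 + 1 = 1  ✗
2 ≤ 5 ≤ 6 (triangle on l)
L = 2 + 4 + 5 = 11 (odd)

m_sum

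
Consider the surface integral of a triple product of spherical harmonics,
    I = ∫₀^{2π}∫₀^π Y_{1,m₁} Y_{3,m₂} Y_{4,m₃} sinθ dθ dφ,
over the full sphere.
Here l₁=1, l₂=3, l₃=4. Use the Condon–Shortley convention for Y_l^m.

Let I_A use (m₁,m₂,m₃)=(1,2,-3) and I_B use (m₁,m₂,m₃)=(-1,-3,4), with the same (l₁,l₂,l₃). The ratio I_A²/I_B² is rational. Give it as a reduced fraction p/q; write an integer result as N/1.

3/4

Same 1,3,4: normalisation and zero-m 3j drop out of the ratio.
A: Δ: 0! 2! 6! / 9! → 1/252; sum: t=0:+1/240 = 1/240; 3j²(1 3 4; 1 2 -3) = Δ·Π!·Σ² = 1/12  (sign -1)
B: Δ: 0! 2! 6! / 9! → 1/252; sum: t=0:+1/1440 = 1/1440; 3j²(1 3 4; -1 -3 4) = Δ·Π!·Σ² = 1/9  (sign +1)
I_A²/I_B² = (1/12)/(1/9) = 3/4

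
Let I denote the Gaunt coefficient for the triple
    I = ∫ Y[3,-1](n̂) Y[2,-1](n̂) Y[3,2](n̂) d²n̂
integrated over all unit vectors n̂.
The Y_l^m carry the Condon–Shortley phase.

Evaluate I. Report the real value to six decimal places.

0.162868

m-sum 0 ✓  L=8 even ✓  1≤3≤5 ✓
Π(2lᵢ+1) = 7×5×7 = 245
triangle coeff Δ(3,2,3) = 1/3780
Σ_t [0,2]: t=0:+1/24 t=1:−1/4 t=2:+1/24 = -1/6
(3j)²=4/105 [(3 2 3; 0 0 0)], sign=+1
Σ_t [0,1]: t=0:+1/48 t=1:−1/12 = -1/16
(3j)²=1/28 [(3 2 3; -1 -1 2)], sign=+1
⇒ 4πI² = 1/3
I = (+1)√(1/3/(4π)) = 0.16286750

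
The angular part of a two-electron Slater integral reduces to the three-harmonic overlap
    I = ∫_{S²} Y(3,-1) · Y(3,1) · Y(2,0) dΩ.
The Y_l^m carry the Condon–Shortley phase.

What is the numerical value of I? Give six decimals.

-0.126157

Checks pass: Σm=0; 8 even; l₃=2∈[0,6].
(2·3+1)(2·3+1)(2·2+1) = 245
Δ: 4! 2! 2! / 9! → 1/3780
sum: t=1:−1/24 t=2:+1/4 t=3:−1/24 = 1/6
3j²(3 3 2; 0 0 0) = Δ·Π!·Σ² = 4/105  (sign +1)
sum: t=2:+1/16 t=3:−1/6 t=4:+1/96 = -3/32
3j²(3 3 2; -1 1 0) = Δ·Π!·Σ² = 3/140  (sign -1)
combine: 4πI² = 245·4/105·3/140 = 1/5
take √, sign -1: I = -0.12615663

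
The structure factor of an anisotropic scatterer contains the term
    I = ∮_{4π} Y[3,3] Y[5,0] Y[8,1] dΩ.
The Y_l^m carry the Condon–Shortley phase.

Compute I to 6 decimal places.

m-sum = 3 + 0 + 1 = 4 ≠ 0 ⇒ I = 0

0.000000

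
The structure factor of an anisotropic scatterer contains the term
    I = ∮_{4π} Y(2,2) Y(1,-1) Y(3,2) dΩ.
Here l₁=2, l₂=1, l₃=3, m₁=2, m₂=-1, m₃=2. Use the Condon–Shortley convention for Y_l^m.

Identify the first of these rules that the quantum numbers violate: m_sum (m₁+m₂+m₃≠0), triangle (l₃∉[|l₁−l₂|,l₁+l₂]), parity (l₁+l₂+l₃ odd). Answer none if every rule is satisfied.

m₁+m₂+m₃ = 2 − 1 + 2 = 3  ✗
triangle: |2−1|=1 ≤ l₃=3 ≤ 2+1=3
parity: l₁+l₂+l₃ = 6 is even

m_sum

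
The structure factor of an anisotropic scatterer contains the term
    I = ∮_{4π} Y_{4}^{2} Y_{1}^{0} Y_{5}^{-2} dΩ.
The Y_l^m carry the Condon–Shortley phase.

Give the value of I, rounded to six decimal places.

0.225034

Checks pass: Σm=0; 10 even; l₃=5∈[3,5].
(2·4+1)(2·1+1)(2·5+1) = 297
Δ: 0! 8! 2! / 11! → 1/495
sum: t=0:+1/576 = 1/576
3j²(4 1 5; 0 0 0) = Δ·Π!·Σ² = 5/99  (sign -1)
sum: t=0:+1/1440 = 1/1440
3j²(4 1 5; 2 0 -2) = Δ·Π!·Σ² = 7/165  (sign -1)
combine: 4πI² = 297·5/99·7/165 = 7/11
take √, sign +1: I = 0.22503380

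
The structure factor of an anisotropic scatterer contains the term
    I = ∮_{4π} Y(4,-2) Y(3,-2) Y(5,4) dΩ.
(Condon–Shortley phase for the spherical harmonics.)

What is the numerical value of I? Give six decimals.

Rules hold: Σm=0, L=12 even, 1≤5≤7.
N = 9·7·11 = 693
Δ = 2!·6!·4!/13! = 1/180180
Racah Σ t=0..2: t=0:+1/576 t=1:−1/144 t=2:+1/576 = -1/288
⇒ 3j(4 3 5; 0 0 0)² = 20/1001, sgn +1
Racah Σ t=0..1: t=0:+1/8640 t=1:−1/2880 = -1/4320
⇒ 3j(4 3 5; -2 -2 4)² = 8/429, sgn +1
4πI² = N·(3j₀)²·(3jₘ)² = 480/1859
I = +1·√(0.258203/4π) = 0.14334284

0.143343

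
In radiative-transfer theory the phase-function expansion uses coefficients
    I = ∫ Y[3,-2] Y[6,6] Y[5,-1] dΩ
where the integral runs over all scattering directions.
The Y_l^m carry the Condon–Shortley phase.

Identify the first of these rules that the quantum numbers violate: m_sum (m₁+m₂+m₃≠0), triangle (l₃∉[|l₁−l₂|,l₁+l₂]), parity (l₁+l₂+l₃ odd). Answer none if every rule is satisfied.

m₁+m₂+m₃ = -2 + 6 − 1 = 3  ✗
triangle: |3−6|=3 ≤ l₃=5 ≤ 3+6=9
parity: l₁+l₂+l₃ = 14 is even

m_sum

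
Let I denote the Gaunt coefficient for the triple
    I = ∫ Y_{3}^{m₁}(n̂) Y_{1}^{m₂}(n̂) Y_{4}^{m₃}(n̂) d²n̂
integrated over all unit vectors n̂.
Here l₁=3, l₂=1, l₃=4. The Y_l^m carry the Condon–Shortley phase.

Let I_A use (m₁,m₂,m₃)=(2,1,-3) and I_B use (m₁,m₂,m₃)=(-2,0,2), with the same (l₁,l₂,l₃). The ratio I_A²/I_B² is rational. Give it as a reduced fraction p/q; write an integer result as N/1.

l's match ⇒ only the (l;m) 3-j factors differ between A and B.
A: triangle coeff Δ(3,1,4) = 1/252; Σ_t [0,0]: t=0:+1/240 = 1/240; (3j)²=1/12 [(3 1 4; 2 1 -3)], sign=-1
B: triangle coeff Δ(3,1,4) = 1/252; Σ_t [0,0]: t=0:+1/120 = 1/120; (3j)²=1/21 [(3 1 4; -2 0 2)], sign=+1
I_A²/I_B² = (1/12)/(1/21) = 7/4

7/4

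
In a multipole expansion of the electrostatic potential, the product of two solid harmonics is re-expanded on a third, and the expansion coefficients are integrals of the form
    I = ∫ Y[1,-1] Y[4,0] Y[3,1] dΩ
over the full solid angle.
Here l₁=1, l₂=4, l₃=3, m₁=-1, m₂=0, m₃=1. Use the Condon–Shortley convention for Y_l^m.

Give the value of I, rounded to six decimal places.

Rules hold: Σm=0, L=8 even, 3≤3≤5.
N = 3·9·7 = 189
Δ = 2!·0!·6!/9! = 1/252
Racah Σ t=1..1: t=1:−1/36 = -1/36
⇒ 3j(1 4 3; 0 0 0)² = 4/63, sgn +1
Racah Σ t=2..2: t=2:+1/96 = 1/96
⇒ 3j(1 4 3; -1 0 1)² = 1/42, sgn +1
4πI² = N·(3j₀)²·(3jₘ)² = 2/7
I = +1·√(0.285714/4π) = 0.15078601

0.150786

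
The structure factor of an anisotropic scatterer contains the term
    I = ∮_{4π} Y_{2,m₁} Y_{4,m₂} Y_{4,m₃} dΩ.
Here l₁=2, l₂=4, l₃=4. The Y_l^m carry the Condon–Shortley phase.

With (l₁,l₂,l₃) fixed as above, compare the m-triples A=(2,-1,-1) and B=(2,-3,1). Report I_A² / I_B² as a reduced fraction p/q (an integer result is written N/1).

100/63

l's match ⇒ only the (l;m) 3-j factors differ between A and B.
A: triangle coeff Δ(2,4,4) = 1/13860; Σ_t [0,0]: t=0:+1/144 = 1/144; (3j)²=10/231 [(2 4 4; 2 -1 -1)], sign=-1
B: triangle coeff Δ(2,4,4) = 1/13860; Σ_t [0,0]: t=0:+1/480 = 1/480; (3j)²=3/110 [(2 4 4; 2 -3 1)], sign=-1
I_A²/I_B² = (10/231)/(3/110) = 100/63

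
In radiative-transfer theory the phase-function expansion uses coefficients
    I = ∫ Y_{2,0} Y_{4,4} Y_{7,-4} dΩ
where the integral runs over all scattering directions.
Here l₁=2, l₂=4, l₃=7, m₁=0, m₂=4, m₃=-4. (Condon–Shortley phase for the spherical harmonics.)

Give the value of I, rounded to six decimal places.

|2−4|≤7≤2+4 violated ⇒ I = 0

0.000000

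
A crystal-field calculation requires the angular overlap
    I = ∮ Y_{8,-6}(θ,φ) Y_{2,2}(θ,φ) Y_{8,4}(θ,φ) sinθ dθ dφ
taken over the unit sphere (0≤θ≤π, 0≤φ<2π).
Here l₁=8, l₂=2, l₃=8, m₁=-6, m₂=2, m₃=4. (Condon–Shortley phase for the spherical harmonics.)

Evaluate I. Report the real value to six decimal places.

-0.126680

Checks pass: Σm=0; 18 even; l₃=8∈[6,10].
(2·8+1)(2·2+1)(2·8+1) = 1445
Δ: 2! 14! 2! / 19! → 1/348840
sum: t=0:+1/116121600 t=1:−1/25401600 t=2:+1/116121600 = -1/45158400
3j²(8 2 8; 0 0 0) = Δ·Π!·Σ² = 24/1615  (sign -1)
sum: t=2:+1/3832012800 = 1/3832012800
3j²(8 2 8; -6 2 4) = Δ·Π!·Σ² = 91/9690  (sign +1)
combine: 4πI² = 1445·24/1615·91/9690 = 364/1805
take √, sign -1: I = -0.12667974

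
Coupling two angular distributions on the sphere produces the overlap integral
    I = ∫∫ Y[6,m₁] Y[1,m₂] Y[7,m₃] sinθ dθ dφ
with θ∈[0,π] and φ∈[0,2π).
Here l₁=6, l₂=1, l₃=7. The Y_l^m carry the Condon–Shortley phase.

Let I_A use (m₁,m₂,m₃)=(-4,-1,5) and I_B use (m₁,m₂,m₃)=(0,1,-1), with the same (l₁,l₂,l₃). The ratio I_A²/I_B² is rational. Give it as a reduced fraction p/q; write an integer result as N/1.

33/14

l's match ⇒ only the (l;m) 3-j factors differ between A and B.
A: triangle coeff Δ(6,1,7) = 1/1365; Σ_t [0,0]: t=0:+1/14515200 = 1/14515200; (3j)²=22/455 [(6 1 7; -4 -1 5)], sign=+1
B: triangle coeff Δ(6,1,7) = 1/1365; Σ_t [0,0]: t=0:+1/1036800 = 1/1036800; (3j)²=4/195 [(6 1 7; 0 1 -1)], sign=+1
I_A²/I_B² = (22/455)/(4/195) = 33/14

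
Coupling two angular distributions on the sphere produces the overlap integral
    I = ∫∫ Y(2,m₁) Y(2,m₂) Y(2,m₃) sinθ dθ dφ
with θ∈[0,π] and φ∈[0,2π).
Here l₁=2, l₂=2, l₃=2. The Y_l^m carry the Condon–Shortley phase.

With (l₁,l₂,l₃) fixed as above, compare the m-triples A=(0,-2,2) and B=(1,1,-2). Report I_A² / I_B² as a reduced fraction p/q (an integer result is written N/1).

l's match ⇒ only the (l;m) 3-j factors differ between A and B.
A: triangle coeff Δ(2,2,2) = 1/630; Σ_t [0,0]: t=0:+1/8 = 1/8; (3j)²=2/35 [(2 2 2; 0 -2 2)], sign=+1
B: triangle coeff Δ(2,2,2) = 1/630; Σ_t [1,1]: t=1:−1/4 = -1/4; (3j)²=3/35 [(2 2 2; 1 1 -2)], sign=-1
I_A²/I_B² = (2/35)/(3/35) = 2/3

2/3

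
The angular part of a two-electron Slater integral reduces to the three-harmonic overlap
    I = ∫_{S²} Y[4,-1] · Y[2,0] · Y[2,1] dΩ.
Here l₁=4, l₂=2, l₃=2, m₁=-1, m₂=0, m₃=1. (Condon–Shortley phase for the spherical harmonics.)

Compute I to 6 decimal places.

Rules hold: Σm=0, L=8 even, 2≤2≤6.
N = 9·5·5 = 225
Δ = 4!·4!·0!/9! = 1/630
Racah Σ t=2..2: t=2:+1/16 = 1/16
⇒ 3j(4 2 2; 0 0 0)² = 2/35, sgn +1
Racah Σ t=2..2: t=2:+1/24 = 1/24
⇒ 3j(4 2 2; -1 0 1)² = 1/21, sgn -1
4πI² = N·(3j₀)²·(3jₘ)² = 30/49
I = -1·√(0.612245/4π) = -0.22072812

-0.220728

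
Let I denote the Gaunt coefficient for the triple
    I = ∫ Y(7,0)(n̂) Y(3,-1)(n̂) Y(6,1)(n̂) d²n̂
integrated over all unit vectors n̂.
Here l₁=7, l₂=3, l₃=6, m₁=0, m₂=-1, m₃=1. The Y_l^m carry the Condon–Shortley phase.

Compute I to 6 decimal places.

0.006417

Checks pass: Σm=0; 16 even; l₃=6∈[4,10].
(2·7+1)(2·3+1)(2·6+1) = 1365
Δ: 4! 10! 2! / 17! → 1/2042040
sum: t=1:−1/207360 t=2:+1/57600 t=3:−1/207360 = 1/129600
3j²(7 3 6; 0 0 0) = Δ·Π!·Σ² = 168/12155  (sign +1)
sum: t=0:+1/1451520 t=1:−1/103680 t=2:+1/115200 = -1/3628800
3j²(7 3 6; 0 -1 1) = Δ·Π!·Σ² = 1/36465  (sign +1)
combine: 4πI² = 1365·168/12155·1/36465 = 1176/2272985
take √, sign +1: I = 0.00641653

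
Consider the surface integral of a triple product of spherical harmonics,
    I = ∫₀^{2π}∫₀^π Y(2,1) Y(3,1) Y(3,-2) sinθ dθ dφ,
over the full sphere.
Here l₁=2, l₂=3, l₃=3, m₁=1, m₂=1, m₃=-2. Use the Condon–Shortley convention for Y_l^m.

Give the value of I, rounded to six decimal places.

0.162868

Checks pass: Σm=0; 8 even; l₃=3∈[1,5].
(2·2+1)(2·3+1)(2·3+1) = 245
Δ: 2! 2! 4! / 9! → 1/3780
sum: t=0:+1/24 t=1:−1/4 t=2:+1/24 = -1/6
3j²(2 3 3; 0 0 0) = Δ·Π!·Σ² = 4/105  (sign +1)
sum: t=0:+1/48 t=1:−1/12 = -1/16
3j²(2 3 3; 1 1 -2) = Δ·Π!·Σ² = 1/28  (sign +1)
combine: 4πI² = 245·4/105·1/28 = 1/3
take √, sign +1: I = 0.16286750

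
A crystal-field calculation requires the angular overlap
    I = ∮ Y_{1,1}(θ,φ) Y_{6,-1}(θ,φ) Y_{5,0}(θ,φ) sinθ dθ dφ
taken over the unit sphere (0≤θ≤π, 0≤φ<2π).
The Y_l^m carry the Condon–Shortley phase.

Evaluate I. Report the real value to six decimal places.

-0.187239

Checks pass: Σm=0; 12 even; l₃=5∈[5,7].
(2·1+1)(2·6+1)(2·5+1) = 429
Δ: 2! 0! 10! / 13! → 1/858
sum: t=1:−1/14400 = -1/14400
3j²(1 6 5; 0 0 0) = Δ·Π!·Σ² = 6/143  (sign +1)
sum: t=0:+1/28800 = 1/28800
3j²(1 6 5; 1 -1 0) = Δ·Π!·Σ² = 7/286  (sign -1)
combine: 4πI² = 429·6/143·7/286 = 63/143
take √, sign -1: I = -0.18723944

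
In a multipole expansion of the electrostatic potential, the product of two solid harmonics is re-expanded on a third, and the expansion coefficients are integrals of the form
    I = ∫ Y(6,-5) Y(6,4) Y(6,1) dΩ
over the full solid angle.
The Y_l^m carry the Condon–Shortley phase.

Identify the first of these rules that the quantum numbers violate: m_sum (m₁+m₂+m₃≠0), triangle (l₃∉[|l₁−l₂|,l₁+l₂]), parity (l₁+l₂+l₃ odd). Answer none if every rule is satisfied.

Σmᵢ = 0  ✓
l₃∈[|l₁−l₂|,l₁+l₂]=[0,12], have l₃=6  ✓
Σlᵢ = 18 ⇒ even  ✓

none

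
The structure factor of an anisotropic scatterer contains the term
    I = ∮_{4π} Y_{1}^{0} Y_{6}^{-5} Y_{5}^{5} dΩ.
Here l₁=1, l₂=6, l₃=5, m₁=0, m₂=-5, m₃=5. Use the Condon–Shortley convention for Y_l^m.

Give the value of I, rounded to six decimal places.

-0.135514

Checks pass: Σm=0; 12 even; l₃=5∈[5,7].
(2·1+1)(2·6+1)(2·5+1) = 429
Δ: 2! 0! 10! / 13! → 1/858
sum: t=1:−1/14400 = -1/14400
3j²(1 6 5; 0 0 0) = Δ·Π!·Σ² = 6/143  (sign +1)
sum: t=1:−1/3628800 = -1/3628800
3j²(1 6 5; 0 -5 5) = Δ·Π!·Σ² = 1/78  (sign -1)
combine: 4πI² = 429·6/143·1/78 = 3/13
take √, sign -1: I = -0.13551395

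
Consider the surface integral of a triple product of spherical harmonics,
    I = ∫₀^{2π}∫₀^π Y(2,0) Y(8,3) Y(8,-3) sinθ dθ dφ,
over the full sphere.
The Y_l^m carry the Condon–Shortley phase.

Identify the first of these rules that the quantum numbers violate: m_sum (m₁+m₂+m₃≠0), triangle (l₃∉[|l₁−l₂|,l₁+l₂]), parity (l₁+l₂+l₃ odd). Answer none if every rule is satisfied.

none

Σmᵢ = 0  ✓
l₃∈[|l₁−l₂|,l₁+l₂]=[6,10], have l₃=8  ✓
Σlᵢ = 18 ⇒ even  ✓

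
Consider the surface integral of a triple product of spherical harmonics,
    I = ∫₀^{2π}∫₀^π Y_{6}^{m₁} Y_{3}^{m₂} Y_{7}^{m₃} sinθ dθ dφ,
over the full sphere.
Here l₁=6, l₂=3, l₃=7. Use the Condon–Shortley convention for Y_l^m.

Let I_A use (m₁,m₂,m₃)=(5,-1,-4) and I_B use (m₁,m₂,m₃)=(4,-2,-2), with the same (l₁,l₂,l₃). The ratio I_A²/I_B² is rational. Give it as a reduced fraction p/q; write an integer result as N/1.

l's match ⇒ only the (l;m) 3-j factors differ between A and B.
A: triangle coeff Δ(6,3,7) = 1/2042040; Σ_t [0,1]: t=0:+1/2903040 t=1:−1/21772800 = 13/43545600; (3j)²=143/7140 [(6 3 7; 5 -1 -4)], sign=-1
B: triangle coeff Δ(6,3,7) = 1/2042040; Σ_t [0,1]: t=0:+1/967680 t=1:−1/8709120 = 1/1088640; (3j)²=800/51051 [(6 3 7; 4 -2 -2)], sign=-1
I_A²/I_B² = (143/7140)/(800/51051) = 20449/16000

20449/16000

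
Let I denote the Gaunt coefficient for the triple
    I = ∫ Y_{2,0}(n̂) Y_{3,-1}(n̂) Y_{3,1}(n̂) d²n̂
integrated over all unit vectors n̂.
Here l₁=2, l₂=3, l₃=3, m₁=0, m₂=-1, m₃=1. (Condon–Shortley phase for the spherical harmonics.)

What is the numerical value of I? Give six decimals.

-0.126157

Rules hold: Σm=0, L=8 even, 1≤3≤5.
N = 5·7·7 = 245
Δ = 2!·2!·4!/9! = 1/3780
Racah Σ t=0..2: t=0:+1/24 t=1:−1/4 t=2:+1/24 = -1/6
⇒ 3j(2 3 3; 0 0 0)² = 4/105, sgn +1
Racah Σ t=0..2: t=0:+1/16 t=1:−1/6 t=2:+1/96 = -3/32
⇒ 3j(2 3 3; 0 -1 1)² = 3/140, sgn -1
4πI² = N·(3j₀)²·(3jₘ)² = 1/5
I = -1·√(0.2/4π) = -0.12615663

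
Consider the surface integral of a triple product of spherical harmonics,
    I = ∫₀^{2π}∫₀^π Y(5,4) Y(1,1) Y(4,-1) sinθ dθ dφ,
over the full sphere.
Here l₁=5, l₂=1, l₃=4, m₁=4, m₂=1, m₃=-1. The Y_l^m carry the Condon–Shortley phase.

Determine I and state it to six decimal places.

m-sum = 4 + 1 − 1 = 4 ≠ 0 ⇒ I = 0

0.000000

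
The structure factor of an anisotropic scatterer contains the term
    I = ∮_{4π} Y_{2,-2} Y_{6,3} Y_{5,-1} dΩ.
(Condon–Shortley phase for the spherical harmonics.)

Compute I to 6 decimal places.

0.000000

l₁+l₂+l₃=13 is odd: 3j(l;000)=0 ⇒ I=0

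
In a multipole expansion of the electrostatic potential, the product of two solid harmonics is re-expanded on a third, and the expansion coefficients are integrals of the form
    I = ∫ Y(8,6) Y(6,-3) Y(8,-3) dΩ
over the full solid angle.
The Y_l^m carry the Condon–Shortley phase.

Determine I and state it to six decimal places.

m-sum 0 ✓  L=22 even ✓  2≤8≤14 ✓
Π(2lᵢ+1) = 17×13×17 = 3757
triangle coeff Δ(8,6,8) = 1/13742520792
Σ_t [0,6]: t=0:+1/41803776000 t=1:−1/435456000 t=2:+1/39813120 t=3:−1/18662400 t=4:+1/39813120 t=5:−1/435456000 t=6:+1/41803776000 = -11/1393459200
(3j)²=600/96577 [(8 6 8; 0 0 0)], sign=-1
Σ_t [0,2]: t=0:+1/2090188800 t=1:−1/2090188800 t=2:+1/20901888000 = 1/20901888000
(3j)²=9/29716 [(8 6 8; 6 -3 -3)], sign=-1
⇒ 4πI² = 1350/190969
I = (+1)√(1350/190969/(4π)) = 0.02371813

0.023718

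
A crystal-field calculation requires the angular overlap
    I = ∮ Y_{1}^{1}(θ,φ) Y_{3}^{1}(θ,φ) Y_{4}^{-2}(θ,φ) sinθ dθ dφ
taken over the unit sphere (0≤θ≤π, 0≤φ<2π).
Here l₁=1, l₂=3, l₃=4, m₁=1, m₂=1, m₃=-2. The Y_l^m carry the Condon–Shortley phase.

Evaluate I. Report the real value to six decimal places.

m-sum 0 ✓  L=8 even ✓  2≤4≤4 ✓
Π(2lᵢ+1) = 3×7×9 = 189
triangle coeff Δ(1,3,4) = 1/252
Σ_t [0,0]: t=0:+1/36 = 1/36
(3j)²=4/63 [(1 3 4; 0 0 0)], sign=+1
Σ_t [0,0]: t=0:+1/96 = 1/96
(3j)²=5/84 [(1 3 4; 1 1 -2)], sign=+1
⇒ 4πI² = 5/7
I = (+1)√(5/7/(4π)) = 0.23841361

0.238414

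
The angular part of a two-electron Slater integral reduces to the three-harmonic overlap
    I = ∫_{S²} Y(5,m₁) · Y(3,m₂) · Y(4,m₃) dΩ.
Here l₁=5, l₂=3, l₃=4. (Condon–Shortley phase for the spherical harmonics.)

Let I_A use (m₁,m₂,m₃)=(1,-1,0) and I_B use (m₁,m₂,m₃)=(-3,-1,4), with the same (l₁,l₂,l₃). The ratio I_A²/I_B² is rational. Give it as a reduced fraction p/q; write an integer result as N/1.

605/2352

Shared (l₁,l₂,l₃)=(5,3,4): N and (l;000)² cancel in I_A²/I_B².
A: Δ = 4!·6!·2!/13! = 1/180180; Racah Σ t=0..2: t=0:+1/2304 t=1:−1/216 t=2:+1/384 = -11/6912; ⇒ 3j(5 3 4; 1 -1 0)² = 11/1638, sgn -1
B: Δ = 4!·6!·2!/13! = 1/180180; Racah Σ t=2..2: t=2:+1/5760 = 1/5760; ⇒ 3j(5 3 4; -3 -1 4)² = 56/2145, sgn +1
I_A²/I_B² = (11/1638)/(56/2145) = 605/2352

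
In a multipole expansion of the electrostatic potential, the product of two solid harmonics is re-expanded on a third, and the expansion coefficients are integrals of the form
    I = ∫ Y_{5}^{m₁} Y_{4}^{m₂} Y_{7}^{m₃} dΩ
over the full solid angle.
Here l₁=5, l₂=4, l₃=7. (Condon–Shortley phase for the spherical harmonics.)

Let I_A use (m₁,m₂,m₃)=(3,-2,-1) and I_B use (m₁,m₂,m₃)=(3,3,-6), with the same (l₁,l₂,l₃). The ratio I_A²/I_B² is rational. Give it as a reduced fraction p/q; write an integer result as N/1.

325/231

Shared (l₁,l₂,l₃)=(5,4,7): N and (l;000)² cancel in I_A²/I_B².
A: Δ = 2!·8!·6!/17! = 1/6126120; Racah Σ t=0..2: t=0:+1/138240 t=1:−1/604800 t=2:+1/58060800 = 13/2322432; ⇒ 3j(5 4 7; 3 -2 -1)² = 1625/94248, sgn +1
B: Δ = 2!·8!·6!/17! = 1/6126120; Racah Σ t=1..2: t=1:−1/3628800 t=2:+1/9676800 = -1/5806080; ⇒ 3j(5 4 7; 3 3 -6)² = 5/408, sgn +1
I_A²/I_B² = (1625/94248)/(5/408) = 325/231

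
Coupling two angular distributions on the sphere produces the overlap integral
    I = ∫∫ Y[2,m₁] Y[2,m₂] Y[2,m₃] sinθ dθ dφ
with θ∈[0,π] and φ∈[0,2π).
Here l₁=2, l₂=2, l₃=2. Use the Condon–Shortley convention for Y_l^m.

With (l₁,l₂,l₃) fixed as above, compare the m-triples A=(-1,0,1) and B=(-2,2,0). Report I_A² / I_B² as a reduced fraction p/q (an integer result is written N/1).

Shared (l₁,l₂,l₃)=(2,2,2): N and (l;000)² cancel in I_A²/I_B².
A: Δ = 2!·2!·2!/7! = 1/630; Racah Σ t=1..2: t=1:−1/2 t=2:+1/4 = -1/4; ⇒ 3j(2 2 2; -1 0 1)² = 1/70, sgn +1
B: Δ = 2!·2!·2!/7! = 1/630; Racah Σ t=2..2: t=2:+1/8 = 1/8; ⇒ 3j(2 2 2; -2 2 0)² = 2/35, sgn +1
I_A²/I_B² = (1/70)/(2/35) = 1/4

1/4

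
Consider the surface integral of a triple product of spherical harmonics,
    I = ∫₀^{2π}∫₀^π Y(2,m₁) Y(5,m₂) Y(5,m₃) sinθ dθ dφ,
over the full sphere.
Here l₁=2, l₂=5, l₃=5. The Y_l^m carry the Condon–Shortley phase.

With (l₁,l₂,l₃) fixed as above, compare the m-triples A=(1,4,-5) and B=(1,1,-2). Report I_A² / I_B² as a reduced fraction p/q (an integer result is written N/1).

l's match ⇒ only the (l;m) 3-j factors differ between A and B.
A: triangle coeff Δ(2,5,5) = 1/38610; Σ_t [1,1]: t=1:−1/80640 = -1/80640; (3j)²=9/286 [(2 5 5; 1 4 -5)], sign=-1
B: triangle coeff Δ(2,5,5) = 1/38610; Σ_t [0,1]: t=0:+1/2880 t=1:−1/1440 = -1/2880; (3j)²=7/715 [(2 5 5; 1 1 -2)], sign=+1
I_A²/I_B² = (9/286)/(7/715) = 45/14

45/14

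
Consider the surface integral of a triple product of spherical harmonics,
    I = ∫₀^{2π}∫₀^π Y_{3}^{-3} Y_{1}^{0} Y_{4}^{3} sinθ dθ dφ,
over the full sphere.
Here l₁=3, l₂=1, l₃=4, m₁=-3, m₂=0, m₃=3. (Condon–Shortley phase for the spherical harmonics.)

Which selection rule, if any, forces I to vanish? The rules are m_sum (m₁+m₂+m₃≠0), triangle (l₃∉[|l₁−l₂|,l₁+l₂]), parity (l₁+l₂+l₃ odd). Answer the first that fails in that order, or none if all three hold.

m₁+m₂+m₃ = -3 + 0 + 3 = 0  ✓
triangle: |3−1|=2 ≤ l₃=4 ≤ 3+1=4  ✓
parity: l₁+l₂+l₃ = 8 is even  ✓

none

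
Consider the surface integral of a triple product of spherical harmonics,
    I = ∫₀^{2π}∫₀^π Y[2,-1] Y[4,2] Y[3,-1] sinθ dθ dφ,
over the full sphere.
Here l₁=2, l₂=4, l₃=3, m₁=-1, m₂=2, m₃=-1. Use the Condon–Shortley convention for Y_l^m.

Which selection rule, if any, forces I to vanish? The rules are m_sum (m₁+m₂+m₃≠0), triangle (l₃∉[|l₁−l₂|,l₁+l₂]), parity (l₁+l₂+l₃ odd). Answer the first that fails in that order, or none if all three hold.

Σmᵢ = 0  ✓
l₃∈[|l₁−l₂|,l₁+l₂]=[2,6], have l₃=3  ✓
Σlᵢ = 9 ⇒ odd  ✗

parity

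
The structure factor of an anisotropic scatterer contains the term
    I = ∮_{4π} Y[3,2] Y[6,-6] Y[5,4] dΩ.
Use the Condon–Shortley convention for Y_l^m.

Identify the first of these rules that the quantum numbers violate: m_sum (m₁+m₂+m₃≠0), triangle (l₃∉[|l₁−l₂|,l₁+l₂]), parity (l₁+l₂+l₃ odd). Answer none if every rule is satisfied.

Σmᵢ = 0  ✓
l₃∈[|l₁−l₂|,l₁+l₂]=[3,9], have l₃=5  ✓
Σlᵢ = 14 ⇒ even  ✓

none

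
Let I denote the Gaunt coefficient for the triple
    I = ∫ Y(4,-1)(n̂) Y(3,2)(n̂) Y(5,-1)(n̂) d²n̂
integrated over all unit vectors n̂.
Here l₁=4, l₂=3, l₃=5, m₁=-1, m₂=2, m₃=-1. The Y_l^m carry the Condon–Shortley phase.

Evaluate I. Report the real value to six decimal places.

m-sum 0 ✓  L=12 even ✓  1≤5≤7 ✓
Π(2lᵢ+1) = 9×7×11 = 693
triangle coeff Δ(4,3,5) = 1/180180
Σ_t [0,2]: t=0:+1/576 t=1:−1/144 t=2:+1/576 = -1/288
(3j)²=20/1001 [(4 3 5; 0 0 0)], sign=+1
Σ_t [1,2]: t=1:−1/1152 t=2:+1/432 = 5/3456
(3j)²=625/36036 [(4 3 5; -1 2 -1)], sign=+1
⇒ 4πI² = 3125/13013
I = (+1)√(3125/13013/(4π)) = 0.13823925

0.138239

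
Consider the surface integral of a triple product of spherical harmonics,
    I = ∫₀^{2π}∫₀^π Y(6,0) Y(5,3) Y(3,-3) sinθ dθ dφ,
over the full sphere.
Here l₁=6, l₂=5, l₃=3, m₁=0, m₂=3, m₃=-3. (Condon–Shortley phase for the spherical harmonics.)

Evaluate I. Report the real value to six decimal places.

-0.110086

Rules hold: Σm=0, L=14 even, 1≤3≤11.
N = 13·11·7 = 1001
Δ = 8!·4!·2!/15! = 1/675675
Racah Σ t=3..5: t=3:−1/8640 t=4:+1/2304 t=5:−1/8640 = 7/34560
⇒ 3j(6 5 3; 0 0 0)² = 7/429, sgn -1
Racah Σ t=6..6: t=6:+1/69120 = 1/69120
⇒ 3j(6 5 3; 0 3 -3)² = 4/429, sgn +1
4πI² = N·(3j₀)²·(3jₘ)² = 196/1287
I = -1·√(0.152292/4π) = -0.11008644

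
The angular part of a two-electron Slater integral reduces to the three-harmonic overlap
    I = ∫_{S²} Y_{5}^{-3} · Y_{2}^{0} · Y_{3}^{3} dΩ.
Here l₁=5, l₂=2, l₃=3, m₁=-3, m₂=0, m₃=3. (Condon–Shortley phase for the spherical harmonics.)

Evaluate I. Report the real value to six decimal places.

-0.126792

Rules hold: Σm=0, L=10 even, 3≤3≤7.
N = 11·5·7 = 385
Δ = 4!·6!·0!/11! = 1/2310
Racah Σ t=2..2: t=2:+1/144 = 1/144
⇒ 3j(5 2 3; 0 0 0)² = 10/231, sgn -1
Racah Σ t=2..2: t=2:+1/2880 = 1/2880
⇒ 3j(5 2 3; -3 0 3)² = 2/165, sgn +1
4πI² = N·(3j₀)²·(3jₘ)² = 20/99
I = -1·√(0.20202/4π) = -0.12679218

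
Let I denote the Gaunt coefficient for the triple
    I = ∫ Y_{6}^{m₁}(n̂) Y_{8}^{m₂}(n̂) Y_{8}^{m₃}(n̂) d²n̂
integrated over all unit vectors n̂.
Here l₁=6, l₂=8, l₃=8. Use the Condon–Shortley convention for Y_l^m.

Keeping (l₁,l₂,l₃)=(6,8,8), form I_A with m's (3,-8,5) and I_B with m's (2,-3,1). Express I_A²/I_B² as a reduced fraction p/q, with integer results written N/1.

Same 6,8,8: normalisation and zero-m 3j drop out of the ratio.
A: Δ: 6! 6! 10! / 23! → 1/13742520792; sum: t=0:+1/94058496000 = 1/94058496000; 3j²(6 8 8; 3 -8 5) = Δ·Π!·Σ² = 104/7429  (sign -1)
B: Δ: 6! 6! 10! / 23! → 1/13742520792; sum: t=0:+1/497664000 t=1:−1/74649600 t=2:+1/69672960 t=3:−1/348364800 t=4:+1/12541132800 = 11/62705664000; 3j²(6 8 8; 2 -3 1) = Δ·Π!·Σ² = 11/579462  (sign -1)
I_A²/I_B² = (104/7429)/(11/579462) = 8112/11

8112/11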